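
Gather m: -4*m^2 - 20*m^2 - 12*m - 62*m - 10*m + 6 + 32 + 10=-24*m^2 - 84*m + 48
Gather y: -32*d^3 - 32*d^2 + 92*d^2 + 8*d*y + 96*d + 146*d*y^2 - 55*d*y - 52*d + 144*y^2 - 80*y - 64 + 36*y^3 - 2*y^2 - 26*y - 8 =-32*d^3 + 60*d^2 + 44*d + 36*y^3 + y^2*(146*d + 142) + y*(-47*d - 106) - 72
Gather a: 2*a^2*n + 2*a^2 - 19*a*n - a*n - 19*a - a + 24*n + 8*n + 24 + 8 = a^2*(2*n + 2) + a*(-20*n - 20) + 32*n + 32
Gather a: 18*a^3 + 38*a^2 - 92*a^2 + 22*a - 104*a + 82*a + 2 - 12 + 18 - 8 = 18*a^3 - 54*a^2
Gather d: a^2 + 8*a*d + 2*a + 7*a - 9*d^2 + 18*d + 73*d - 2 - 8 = a^2 + 9*a - 9*d^2 + d*(8*a + 91) - 10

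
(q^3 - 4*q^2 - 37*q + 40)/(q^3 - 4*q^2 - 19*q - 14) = (-q^3 + 4*q^2 + 37*q - 40)/(-q^3 + 4*q^2 + 19*q + 14)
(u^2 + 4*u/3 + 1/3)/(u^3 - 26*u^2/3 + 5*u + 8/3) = (u + 1)/(u^2 - 9*u + 8)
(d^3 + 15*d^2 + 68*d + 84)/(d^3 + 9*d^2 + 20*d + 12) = (d + 7)/(d + 1)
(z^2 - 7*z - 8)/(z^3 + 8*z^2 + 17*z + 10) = (z - 8)/(z^2 + 7*z + 10)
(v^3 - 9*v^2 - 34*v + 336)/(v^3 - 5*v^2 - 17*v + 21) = (v^2 - 2*v - 48)/(v^2 + 2*v - 3)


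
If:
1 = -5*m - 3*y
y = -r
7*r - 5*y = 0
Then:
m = -1/5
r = 0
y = 0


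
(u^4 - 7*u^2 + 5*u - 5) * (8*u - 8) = 8*u^5 - 8*u^4 - 56*u^3 + 96*u^2 - 80*u + 40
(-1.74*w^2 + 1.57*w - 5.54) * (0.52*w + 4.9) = -0.9048*w^3 - 7.7096*w^2 + 4.8122*w - 27.146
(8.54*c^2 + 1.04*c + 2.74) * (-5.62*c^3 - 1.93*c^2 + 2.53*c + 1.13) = -47.9948*c^5 - 22.327*c^4 + 4.2002*c^3 + 6.9932*c^2 + 8.1074*c + 3.0962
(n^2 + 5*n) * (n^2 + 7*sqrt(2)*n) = n^4 + 5*n^3 + 7*sqrt(2)*n^3 + 35*sqrt(2)*n^2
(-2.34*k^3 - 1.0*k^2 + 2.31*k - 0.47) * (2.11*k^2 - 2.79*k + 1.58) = -4.9374*k^5 + 4.4186*k^4 + 3.9669*k^3 - 9.0166*k^2 + 4.9611*k - 0.7426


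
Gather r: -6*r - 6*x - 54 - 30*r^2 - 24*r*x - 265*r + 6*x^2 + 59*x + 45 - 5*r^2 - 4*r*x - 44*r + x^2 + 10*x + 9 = -35*r^2 + r*(-28*x - 315) + 7*x^2 + 63*x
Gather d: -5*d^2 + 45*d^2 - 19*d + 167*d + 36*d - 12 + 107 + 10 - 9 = 40*d^2 + 184*d + 96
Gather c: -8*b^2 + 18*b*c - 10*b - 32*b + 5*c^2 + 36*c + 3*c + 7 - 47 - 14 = -8*b^2 - 42*b + 5*c^2 + c*(18*b + 39) - 54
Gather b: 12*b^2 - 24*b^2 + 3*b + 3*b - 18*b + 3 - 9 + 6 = -12*b^2 - 12*b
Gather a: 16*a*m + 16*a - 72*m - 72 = a*(16*m + 16) - 72*m - 72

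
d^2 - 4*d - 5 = (d - 5)*(d + 1)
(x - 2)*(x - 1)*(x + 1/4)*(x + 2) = x^4 - 3*x^3/4 - 17*x^2/4 + 3*x + 1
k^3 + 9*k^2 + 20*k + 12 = (k + 1)*(k + 2)*(k + 6)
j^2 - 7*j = j*(j - 7)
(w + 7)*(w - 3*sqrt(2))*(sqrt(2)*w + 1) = sqrt(2)*w^3 - 5*w^2 + 7*sqrt(2)*w^2 - 35*w - 3*sqrt(2)*w - 21*sqrt(2)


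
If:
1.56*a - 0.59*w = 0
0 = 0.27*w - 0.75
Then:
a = 1.05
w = 2.78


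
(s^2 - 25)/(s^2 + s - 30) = (s + 5)/(s + 6)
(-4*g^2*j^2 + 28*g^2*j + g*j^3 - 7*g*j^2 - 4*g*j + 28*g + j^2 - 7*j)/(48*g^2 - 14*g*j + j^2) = (-4*g^2*j^2 + 28*g^2*j + g*j^3 - 7*g*j^2 - 4*g*j + 28*g + j^2 - 7*j)/(48*g^2 - 14*g*j + j^2)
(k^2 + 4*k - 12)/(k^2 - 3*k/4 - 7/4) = 4*(-k^2 - 4*k + 12)/(-4*k^2 + 3*k + 7)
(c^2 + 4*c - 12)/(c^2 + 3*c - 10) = (c + 6)/(c + 5)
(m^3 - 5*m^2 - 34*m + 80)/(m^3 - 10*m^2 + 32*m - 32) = (m^2 - 3*m - 40)/(m^2 - 8*m + 16)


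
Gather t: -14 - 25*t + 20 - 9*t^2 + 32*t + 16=-9*t^2 + 7*t + 22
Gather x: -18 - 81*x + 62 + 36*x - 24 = 20 - 45*x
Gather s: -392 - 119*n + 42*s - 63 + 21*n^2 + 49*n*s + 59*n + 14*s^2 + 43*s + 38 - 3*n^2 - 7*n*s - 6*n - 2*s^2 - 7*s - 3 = 18*n^2 - 66*n + 12*s^2 + s*(42*n + 78) - 420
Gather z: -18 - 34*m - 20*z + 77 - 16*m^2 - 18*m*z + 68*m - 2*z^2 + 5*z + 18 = -16*m^2 + 34*m - 2*z^2 + z*(-18*m - 15) + 77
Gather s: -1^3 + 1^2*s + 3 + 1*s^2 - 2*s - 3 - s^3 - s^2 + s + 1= -s^3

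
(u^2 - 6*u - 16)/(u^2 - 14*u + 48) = (u + 2)/(u - 6)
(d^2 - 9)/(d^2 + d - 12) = (d + 3)/(d + 4)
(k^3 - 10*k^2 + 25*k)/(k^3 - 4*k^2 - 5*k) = (k - 5)/(k + 1)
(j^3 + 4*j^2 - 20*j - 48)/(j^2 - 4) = (j^2 + 2*j - 24)/(j - 2)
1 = 1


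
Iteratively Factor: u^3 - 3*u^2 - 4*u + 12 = (u + 2)*(u^2 - 5*u + 6) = (u - 3)*(u + 2)*(u - 2)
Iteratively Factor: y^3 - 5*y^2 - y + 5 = (y - 5)*(y^2 - 1) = (y - 5)*(y + 1)*(y - 1)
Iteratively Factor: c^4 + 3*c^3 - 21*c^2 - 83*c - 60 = (c + 4)*(c^3 - c^2 - 17*c - 15) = (c + 3)*(c + 4)*(c^2 - 4*c - 5) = (c - 5)*(c + 3)*(c + 4)*(c + 1)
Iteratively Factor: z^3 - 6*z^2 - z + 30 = (z - 3)*(z^2 - 3*z - 10) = (z - 5)*(z - 3)*(z + 2)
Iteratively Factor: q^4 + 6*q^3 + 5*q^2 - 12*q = (q + 3)*(q^3 + 3*q^2 - 4*q) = (q + 3)*(q + 4)*(q^2 - q) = (q - 1)*(q + 3)*(q + 4)*(q)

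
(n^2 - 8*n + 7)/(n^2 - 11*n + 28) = (n - 1)/(n - 4)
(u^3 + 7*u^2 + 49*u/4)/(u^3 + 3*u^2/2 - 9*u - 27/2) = u*(4*u^2 + 28*u + 49)/(2*(2*u^3 + 3*u^2 - 18*u - 27))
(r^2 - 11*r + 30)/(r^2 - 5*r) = (r - 6)/r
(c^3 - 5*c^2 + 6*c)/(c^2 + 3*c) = (c^2 - 5*c + 6)/(c + 3)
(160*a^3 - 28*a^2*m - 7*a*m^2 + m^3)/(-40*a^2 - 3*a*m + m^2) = -4*a + m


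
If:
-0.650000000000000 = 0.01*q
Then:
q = -65.00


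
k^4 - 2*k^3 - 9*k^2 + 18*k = k*(k - 3)*(k - 2)*(k + 3)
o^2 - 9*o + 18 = (o - 6)*(o - 3)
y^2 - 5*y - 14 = (y - 7)*(y + 2)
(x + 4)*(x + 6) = x^2 + 10*x + 24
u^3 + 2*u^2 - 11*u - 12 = (u - 3)*(u + 1)*(u + 4)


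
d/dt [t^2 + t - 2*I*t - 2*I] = 2*t + 1 - 2*I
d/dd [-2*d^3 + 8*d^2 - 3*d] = -6*d^2 + 16*d - 3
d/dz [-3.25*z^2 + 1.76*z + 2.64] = 1.76 - 6.5*z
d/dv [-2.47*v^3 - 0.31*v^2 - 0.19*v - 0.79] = -7.41*v^2 - 0.62*v - 0.19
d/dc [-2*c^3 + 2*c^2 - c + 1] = -6*c^2 + 4*c - 1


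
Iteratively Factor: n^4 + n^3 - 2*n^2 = (n)*(n^3 + n^2 - 2*n) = n^2*(n^2 + n - 2) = n^2*(n + 2)*(n - 1)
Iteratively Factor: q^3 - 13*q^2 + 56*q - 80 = (q - 5)*(q^2 - 8*q + 16) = (q - 5)*(q - 4)*(q - 4)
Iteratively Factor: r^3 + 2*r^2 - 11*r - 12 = (r + 1)*(r^2 + r - 12) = (r + 1)*(r + 4)*(r - 3)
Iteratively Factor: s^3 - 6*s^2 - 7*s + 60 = (s - 4)*(s^2 - 2*s - 15) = (s - 4)*(s + 3)*(s - 5)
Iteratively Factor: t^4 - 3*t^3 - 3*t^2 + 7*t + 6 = (t + 1)*(t^3 - 4*t^2 + t + 6) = (t + 1)^2*(t^2 - 5*t + 6) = (t - 3)*(t + 1)^2*(t - 2)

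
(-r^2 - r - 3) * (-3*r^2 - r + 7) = 3*r^4 + 4*r^3 + 3*r^2 - 4*r - 21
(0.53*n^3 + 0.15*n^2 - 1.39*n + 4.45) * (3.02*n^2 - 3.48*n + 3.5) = 1.6006*n^5 - 1.3914*n^4 - 2.8648*n^3 + 18.8012*n^2 - 20.351*n + 15.575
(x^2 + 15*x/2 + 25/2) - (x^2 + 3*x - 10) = 9*x/2 + 45/2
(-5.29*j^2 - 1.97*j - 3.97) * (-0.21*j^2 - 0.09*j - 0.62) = 1.1109*j^4 + 0.8898*j^3 + 4.2908*j^2 + 1.5787*j + 2.4614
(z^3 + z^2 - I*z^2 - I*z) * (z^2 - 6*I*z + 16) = z^5 + z^4 - 7*I*z^4 + 10*z^3 - 7*I*z^3 + 10*z^2 - 16*I*z^2 - 16*I*z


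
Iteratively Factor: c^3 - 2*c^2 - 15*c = (c)*(c^2 - 2*c - 15) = c*(c - 5)*(c + 3)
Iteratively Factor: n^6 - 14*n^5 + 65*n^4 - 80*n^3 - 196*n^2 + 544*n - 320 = (n - 2)*(n^5 - 12*n^4 + 41*n^3 + 2*n^2 - 192*n + 160) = (n - 4)*(n - 2)*(n^4 - 8*n^3 + 9*n^2 + 38*n - 40) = (n - 5)*(n - 4)*(n - 2)*(n^3 - 3*n^2 - 6*n + 8) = (n - 5)*(n - 4)^2*(n - 2)*(n^2 + n - 2) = (n - 5)*(n - 4)^2*(n - 2)*(n + 2)*(n - 1)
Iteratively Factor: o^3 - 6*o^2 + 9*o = (o - 3)*(o^2 - 3*o) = o*(o - 3)*(o - 3)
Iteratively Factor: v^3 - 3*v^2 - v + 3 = (v + 1)*(v^2 - 4*v + 3) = (v - 1)*(v + 1)*(v - 3)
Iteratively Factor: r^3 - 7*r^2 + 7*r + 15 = (r + 1)*(r^2 - 8*r + 15) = (r - 5)*(r + 1)*(r - 3)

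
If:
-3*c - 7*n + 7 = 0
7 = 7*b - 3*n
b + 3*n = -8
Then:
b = -1/8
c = 203/24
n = -21/8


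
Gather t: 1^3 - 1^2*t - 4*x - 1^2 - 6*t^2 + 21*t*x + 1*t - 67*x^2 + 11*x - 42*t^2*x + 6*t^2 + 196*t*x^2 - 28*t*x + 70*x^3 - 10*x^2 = -42*t^2*x + t*(196*x^2 - 7*x) + 70*x^3 - 77*x^2 + 7*x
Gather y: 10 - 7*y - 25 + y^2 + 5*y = y^2 - 2*y - 15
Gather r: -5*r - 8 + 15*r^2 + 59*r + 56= 15*r^2 + 54*r + 48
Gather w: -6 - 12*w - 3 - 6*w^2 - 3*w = -6*w^2 - 15*w - 9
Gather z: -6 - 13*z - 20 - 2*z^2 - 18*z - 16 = -2*z^2 - 31*z - 42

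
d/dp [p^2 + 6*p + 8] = 2*p + 6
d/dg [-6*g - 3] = -6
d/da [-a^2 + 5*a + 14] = 5 - 2*a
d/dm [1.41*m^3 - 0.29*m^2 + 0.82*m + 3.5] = 4.23*m^2 - 0.58*m + 0.82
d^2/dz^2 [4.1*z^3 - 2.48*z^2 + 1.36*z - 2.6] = 24.6*z - 4.96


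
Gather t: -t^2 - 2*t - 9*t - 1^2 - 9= -t^2 - 11*t - 10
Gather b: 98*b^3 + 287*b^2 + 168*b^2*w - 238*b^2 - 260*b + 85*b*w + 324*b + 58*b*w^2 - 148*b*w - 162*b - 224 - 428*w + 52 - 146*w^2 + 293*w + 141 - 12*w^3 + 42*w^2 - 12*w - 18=98*b^3 + b^2*(168*w + 49) + b*(58*w^2 - 63*w - 98) - 12*w^3 - 104*w^2 - 147*w - 49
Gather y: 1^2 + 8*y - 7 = 8*y - 6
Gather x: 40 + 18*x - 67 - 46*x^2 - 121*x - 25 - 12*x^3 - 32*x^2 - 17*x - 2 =-12*x^3 - 78*x^2 - 120*x - 54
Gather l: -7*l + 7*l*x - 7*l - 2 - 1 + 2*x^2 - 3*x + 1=l*(7*x - 14) + 2*x^2 - 3*x - 2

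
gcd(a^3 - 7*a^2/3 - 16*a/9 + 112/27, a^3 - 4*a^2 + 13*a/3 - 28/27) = a^2 - 11*a/3 + 28/9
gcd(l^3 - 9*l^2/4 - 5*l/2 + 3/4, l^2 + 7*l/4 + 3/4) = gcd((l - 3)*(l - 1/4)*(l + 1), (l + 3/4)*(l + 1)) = l + 1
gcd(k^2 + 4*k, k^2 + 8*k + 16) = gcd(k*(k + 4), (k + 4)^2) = k + 4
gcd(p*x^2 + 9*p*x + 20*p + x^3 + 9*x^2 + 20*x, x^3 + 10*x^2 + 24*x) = x + 4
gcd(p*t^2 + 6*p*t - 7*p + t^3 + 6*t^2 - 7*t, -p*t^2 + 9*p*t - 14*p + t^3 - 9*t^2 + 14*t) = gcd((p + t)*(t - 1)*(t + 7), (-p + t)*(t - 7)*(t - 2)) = 1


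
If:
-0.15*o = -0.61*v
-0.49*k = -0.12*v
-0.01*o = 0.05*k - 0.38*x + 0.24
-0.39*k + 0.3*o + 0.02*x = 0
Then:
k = -0.00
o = -0.05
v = -0.01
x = 0.63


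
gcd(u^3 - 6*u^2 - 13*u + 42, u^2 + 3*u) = u + 3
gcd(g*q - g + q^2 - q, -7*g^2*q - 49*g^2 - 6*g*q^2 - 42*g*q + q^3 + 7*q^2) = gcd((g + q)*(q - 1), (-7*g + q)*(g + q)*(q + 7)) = g + q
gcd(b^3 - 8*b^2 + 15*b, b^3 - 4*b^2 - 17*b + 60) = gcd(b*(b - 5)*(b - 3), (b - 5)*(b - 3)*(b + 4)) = b^2 - 8*b + 15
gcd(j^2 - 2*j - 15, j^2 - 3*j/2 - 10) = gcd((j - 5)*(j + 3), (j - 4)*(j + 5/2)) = 1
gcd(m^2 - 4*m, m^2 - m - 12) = m - 4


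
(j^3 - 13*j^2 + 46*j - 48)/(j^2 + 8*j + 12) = (j^3 - 13*j^2 + 46*j - 48)/(j^2 + 8*j + 12)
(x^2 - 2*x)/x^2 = (x - 2)/x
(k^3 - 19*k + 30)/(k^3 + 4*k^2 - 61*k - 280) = (k^2 - 5*k + 6)/(k^2 - k - 56)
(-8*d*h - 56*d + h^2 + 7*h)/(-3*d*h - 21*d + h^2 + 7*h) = (8*d - h)/(3*d - h)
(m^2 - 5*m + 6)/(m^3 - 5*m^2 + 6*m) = 1/m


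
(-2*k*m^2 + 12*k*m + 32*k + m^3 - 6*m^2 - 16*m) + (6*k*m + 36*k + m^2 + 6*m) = -2*k*m^2 + 18*k*m + 68*k + m^3 - 5*m^2 - 10*m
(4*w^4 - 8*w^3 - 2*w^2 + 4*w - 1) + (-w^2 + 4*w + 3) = 4*w^4 - 8*w^3 - 3*w^2 + 8*w + 2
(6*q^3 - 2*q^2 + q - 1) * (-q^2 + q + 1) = -6*q^5 + 8*q^4 + 3*q^3 - 1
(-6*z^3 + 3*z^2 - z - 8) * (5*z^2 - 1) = -30*z^5 + 15*z^4 + z^3 - 43*z^2 + z + 8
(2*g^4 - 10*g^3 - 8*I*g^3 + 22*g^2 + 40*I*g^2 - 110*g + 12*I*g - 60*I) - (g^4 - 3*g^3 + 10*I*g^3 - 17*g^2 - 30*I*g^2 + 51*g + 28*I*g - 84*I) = g^4 - 7*g^3 - 18*I*g^3 + 39*g^2 + 70*I*g^2 - 161*g - 16*I*g + 24*I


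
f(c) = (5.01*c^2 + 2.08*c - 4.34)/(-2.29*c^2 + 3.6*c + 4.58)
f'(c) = (4.58*c - 3.6)*(5.01*c^2 + 2.08*c - 4.34)/(-2.29*c^2 + 3.6*c + 4.58)^2 + (10.02*c + 2.08)/(-2.29*c^2 + 3.6*c + 4.58) = (22.7992*c^2 + 26.0144*c + 25.1504)/(5.2441*c^4 - 16.488*c^3 - 8.0164*c^2 + 32.976*c + 20.9764)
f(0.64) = -0.16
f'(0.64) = 1.45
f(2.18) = 15.54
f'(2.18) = 79.69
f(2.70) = -15.79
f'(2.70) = 45.64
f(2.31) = 40.22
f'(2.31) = 452.32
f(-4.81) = -1.55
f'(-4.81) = 0.10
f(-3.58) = -1.39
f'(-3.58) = 0.16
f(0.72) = -0.04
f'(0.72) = 1.56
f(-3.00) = -1.29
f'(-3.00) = 0.21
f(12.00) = -2.63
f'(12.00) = 0.05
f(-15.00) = -1.93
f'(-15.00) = 0.01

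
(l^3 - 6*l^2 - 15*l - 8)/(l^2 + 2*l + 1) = l - 8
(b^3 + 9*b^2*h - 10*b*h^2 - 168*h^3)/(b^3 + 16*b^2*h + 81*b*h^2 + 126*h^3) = (b - 4*h)/(b + 3*h)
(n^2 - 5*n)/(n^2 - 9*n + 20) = n/(n - 4)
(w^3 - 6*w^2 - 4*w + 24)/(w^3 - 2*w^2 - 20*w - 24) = (w - 2)/(w + 2)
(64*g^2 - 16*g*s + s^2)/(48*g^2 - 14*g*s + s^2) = (-8*g + s)/(-6*g + s)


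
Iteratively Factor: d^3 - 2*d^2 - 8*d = (d + 2)*(d^2 - 4*d) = d*(d + 2)*(d - 4)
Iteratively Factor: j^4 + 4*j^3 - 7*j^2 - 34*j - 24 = (j + 4)*(j^3 - 7*j - 6) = (j + 1)*(j + 4)*(j^2 - j - 6) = (j - 3)*(j + 1)*(j + 4)*(j + 2)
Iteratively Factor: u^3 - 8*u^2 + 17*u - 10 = (u - 1)*(u^2 - 7*u + 10) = (u - 2)*(u - 1)*(u - 5)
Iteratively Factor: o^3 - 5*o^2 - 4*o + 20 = (o - 2)*(o^2 - 3*o - 10) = (o - 5)*(o - 2)*(o + 2)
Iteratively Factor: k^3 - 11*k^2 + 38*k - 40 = (k - 5)*(k^2 - 6*k + 8) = (k - 5)*(k - 4)*(k - 2)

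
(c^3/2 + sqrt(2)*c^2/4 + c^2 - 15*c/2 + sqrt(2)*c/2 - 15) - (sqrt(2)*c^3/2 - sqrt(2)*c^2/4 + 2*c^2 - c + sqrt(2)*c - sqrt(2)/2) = -sqrt(2)*c^3/2 + c^3/2 - c^2 + sqrt(2)*c^2/2 - 13*c/2 - sqrt(2)*c/2 - 15 + sqrt(2)/2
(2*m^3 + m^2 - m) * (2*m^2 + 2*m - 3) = 4*m^5 + 6*m^4 - 6*m^3 - 5*m^2 + 3*m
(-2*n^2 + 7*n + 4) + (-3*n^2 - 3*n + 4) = -5*n^2 + 4*n + 8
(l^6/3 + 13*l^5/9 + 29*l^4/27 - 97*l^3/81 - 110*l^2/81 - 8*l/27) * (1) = l^6/3 + 13*l^5/9 + 29*l^4/27 - 97*l^3/81 - 110*l^2/81 - 8*l/27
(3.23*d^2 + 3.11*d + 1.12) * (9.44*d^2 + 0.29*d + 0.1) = 30.4912*d^4 + 30.2951*d^3 + 11.7977*d^2 + 0.6358*d + 0.112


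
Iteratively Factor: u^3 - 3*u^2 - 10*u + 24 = (u - 2)*(u^2 - u - 12) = (u - 2)*(u + 3)*(u - 4)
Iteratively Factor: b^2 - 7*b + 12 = (b - 3)*(b - 4)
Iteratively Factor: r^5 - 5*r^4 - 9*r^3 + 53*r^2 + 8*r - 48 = (r - 4)*(r^4 - r^3 - 13*r^2 + r + 12) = (r - 4)*(r + 1)*(r^3 - 2*r^2 - 11*r + 12) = (r - 4)^2*(r + 1)*(r^2 + 2*r - 3) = (r - 4)^2*(r + 1)*(r + 3)*(r - 1)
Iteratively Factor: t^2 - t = (t)*(t - 1)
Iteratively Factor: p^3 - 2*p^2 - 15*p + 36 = (p - 3)*(p^2 + p - 12) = (p - 3)^2*(p + 4)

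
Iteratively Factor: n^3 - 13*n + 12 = (n - 3)*(n^2 + 3*n - 4) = (n - 3)*(n + 4)*(n - 1)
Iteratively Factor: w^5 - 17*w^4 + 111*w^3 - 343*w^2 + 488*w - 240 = (w - 5)*(w^4 - 12*w^3 + 51*w^2 - 88*w + 48) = (w - 5)*(w - 4)*(w^3 - 8*w^2 + 19*w - 12) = (w - 5)*(w - 4)^2*(w^2 - 4*w + 3) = (w - 5)*(w - 4)^2*(w - 1)*(w - 3)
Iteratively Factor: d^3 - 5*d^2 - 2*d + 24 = (d - 4)*(d^2 - d - 6) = (d - 4)*(d + 2)*(d - 3)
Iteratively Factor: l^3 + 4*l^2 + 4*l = (l)*(l^2 + 4*l + 4) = l*(l + 2)*(l + 2)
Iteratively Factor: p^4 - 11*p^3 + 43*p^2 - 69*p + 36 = (p - 1)*(p^3 - 10*p^2 + 33*p - 36) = (p - 4)*(p - 1)*(p^2 - 6*p + 9) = (p - 4)*(p - 3)*(p - 1)*(p - 3)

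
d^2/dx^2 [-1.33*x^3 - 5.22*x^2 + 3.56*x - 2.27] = -7.98*x - 10.44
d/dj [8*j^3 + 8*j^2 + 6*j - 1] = 24*j^2 + 16*j + 6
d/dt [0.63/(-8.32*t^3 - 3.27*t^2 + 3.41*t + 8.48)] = (15.7248*t^2 + 4.1202*t - 2.1483)/(8.32*t^3 + 3.27*t^2 - 3.41*t - 8.48)^2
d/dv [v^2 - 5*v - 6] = 2*v - 5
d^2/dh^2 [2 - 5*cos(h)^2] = 10*cos(2*h)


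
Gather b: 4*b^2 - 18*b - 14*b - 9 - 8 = 4*b^2 - 32*b - 17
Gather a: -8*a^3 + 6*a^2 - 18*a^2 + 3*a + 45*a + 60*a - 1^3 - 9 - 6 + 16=-8*a^3 - 12*a^2 + 108*a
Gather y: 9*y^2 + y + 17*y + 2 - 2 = 9*y^2 + 18*y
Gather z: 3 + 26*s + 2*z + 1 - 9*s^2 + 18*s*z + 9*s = -9*s^2 + 35*s + z*(18*s + 2) + 4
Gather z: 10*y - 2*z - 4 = 10*y - 2*z - 4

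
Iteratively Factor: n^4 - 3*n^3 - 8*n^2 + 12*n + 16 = (n - 4)*(n^3 + n^2 - 4*n - 4) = (n - 4)*(n - 2)*(n^2 + 3*n + 2) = (n - 4)*(n - 2)*(n + 1)*(n + 2)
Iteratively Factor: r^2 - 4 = (r - 2)*(r + 2)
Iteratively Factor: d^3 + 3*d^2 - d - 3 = (d - 1)*(d^2 + 4*d + 3) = (d - 1)*(d + 3)*(d + 1)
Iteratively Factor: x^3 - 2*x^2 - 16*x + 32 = (x - 4)*(x^2 + 2*x - 8) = (x - 4)*(x + 4)*(x - 2)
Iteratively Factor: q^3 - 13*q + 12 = (q - 3)*(q^2 + 3*q - 4) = (q - 3)*(q + 4)*(q - 1)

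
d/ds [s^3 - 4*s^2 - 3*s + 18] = 3*s^2 - 8*s - 3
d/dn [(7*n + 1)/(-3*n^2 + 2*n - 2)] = (21*n^2 + 6*n - 16)/(9*n^4 - 12*n^3 + 16*n^2 - 8*n + 4)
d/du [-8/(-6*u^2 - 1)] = -96*u/(6*u^2 + 1)^2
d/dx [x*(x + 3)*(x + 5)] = 3*x^2 + 16*x + 15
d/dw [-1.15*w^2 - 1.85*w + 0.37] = -2.3*w - 1.85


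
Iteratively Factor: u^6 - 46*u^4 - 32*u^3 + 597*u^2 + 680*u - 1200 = (u + 4)*(u^5 - 4*u^4 - 30*u^3 + 88*u^2 + 245*u - 300) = (u - 5)*(u + 4)*(u^4 + u^3 - 25*u^2 - 37*u + 60) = (u - 5)^2*(u + 4)*(u^3 + 6*u^2 + 5*u - 12) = (u - 5)^2*(u - 1)*(u + 4)*(u^2 + 7*u + 12) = (u - 5)^2*(u - 1)*(u + 4)^2*(u + 3)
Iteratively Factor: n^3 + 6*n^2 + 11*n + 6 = (n + 2)*(n^2 + 4*n + 3) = (n + 1)*(n + 2)*(n + 3)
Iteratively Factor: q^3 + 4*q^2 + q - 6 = (q + 3)*(q^2 + q - 2) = (q - 1)*(q + 3)*(q + 2)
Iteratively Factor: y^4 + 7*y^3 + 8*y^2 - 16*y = (y + 4)*(y^3 + 3*y^2 - 4*y) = (y - 1)*(y + 4)*(y^2 + 4*y) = y*(y - 1)*(y + 4)*(y + 4)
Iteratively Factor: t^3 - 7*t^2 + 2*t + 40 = (t - 5)*(t^2 - 2*t - 8) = (t - 5)*(t - 4)*(t + 2)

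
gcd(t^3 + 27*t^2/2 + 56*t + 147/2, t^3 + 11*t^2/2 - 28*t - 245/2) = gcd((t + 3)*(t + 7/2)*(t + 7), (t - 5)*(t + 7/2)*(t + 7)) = t^2 + 21*t/2 + 49/2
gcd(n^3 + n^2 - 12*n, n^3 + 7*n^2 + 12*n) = n^2 + 4*n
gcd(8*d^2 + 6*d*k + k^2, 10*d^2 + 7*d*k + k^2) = 2*d + k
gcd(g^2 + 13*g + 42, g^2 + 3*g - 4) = 1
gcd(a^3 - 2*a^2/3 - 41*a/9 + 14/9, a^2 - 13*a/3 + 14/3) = a - 7/3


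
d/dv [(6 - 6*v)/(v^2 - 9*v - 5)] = 6*(v^2 - 2*v + 14)/(v^4 - 18*v^3 + 71*v^2 + 90*v + 25)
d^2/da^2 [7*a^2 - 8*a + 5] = 14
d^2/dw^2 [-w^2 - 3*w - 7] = -2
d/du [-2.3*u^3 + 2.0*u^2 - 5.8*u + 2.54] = -6.9*u^2 + 4.0*u - 5.8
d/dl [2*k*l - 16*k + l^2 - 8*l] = 2*k + 2*l - 8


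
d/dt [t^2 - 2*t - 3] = 2*t - 2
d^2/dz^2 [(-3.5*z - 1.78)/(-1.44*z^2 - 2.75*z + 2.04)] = ((2.88*z + 2.75)*(3.5*z + 1.78)*(5.76*z + 5.5) - (30.24*z + 24.3764)*(1.44*z^2 + 2.75*z - 2.04))/(1.44*z^2 + 2.75*z - 2.04)^3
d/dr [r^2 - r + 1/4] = 2*r - 1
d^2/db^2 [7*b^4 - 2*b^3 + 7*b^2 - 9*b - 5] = 84*b^2 - 12*b + 14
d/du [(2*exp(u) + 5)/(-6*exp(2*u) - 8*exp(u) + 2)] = (3*exp(2*u) + 15*exp(u) + 11)*exp(u)/(9*exp(4*u) + 24*exp(3*u) + 10*exp(2*u) - 8*exp(u) + 1)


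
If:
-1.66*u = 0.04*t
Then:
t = -41.5*u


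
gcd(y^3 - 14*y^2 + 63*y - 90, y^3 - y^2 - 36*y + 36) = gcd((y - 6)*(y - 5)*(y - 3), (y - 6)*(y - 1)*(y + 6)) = y - 6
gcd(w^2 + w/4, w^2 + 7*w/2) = w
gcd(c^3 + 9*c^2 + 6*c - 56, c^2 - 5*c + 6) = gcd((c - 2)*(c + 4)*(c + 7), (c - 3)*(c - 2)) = c - 2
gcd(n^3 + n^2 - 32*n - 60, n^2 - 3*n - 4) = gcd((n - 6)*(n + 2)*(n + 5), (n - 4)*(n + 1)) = 1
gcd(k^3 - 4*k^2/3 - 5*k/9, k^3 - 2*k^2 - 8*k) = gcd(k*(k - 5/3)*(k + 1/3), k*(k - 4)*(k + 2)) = k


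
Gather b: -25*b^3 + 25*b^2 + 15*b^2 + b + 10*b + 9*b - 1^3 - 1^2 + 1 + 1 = -25*b^3 + 40*b^2 + 20*b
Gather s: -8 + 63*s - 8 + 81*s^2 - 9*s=81*s^2 + 54*s - 16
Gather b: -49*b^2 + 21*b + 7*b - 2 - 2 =-49*b^2 + 28*b - 4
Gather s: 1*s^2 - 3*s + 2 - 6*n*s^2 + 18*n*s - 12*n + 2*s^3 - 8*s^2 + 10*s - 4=-12*n + 2*s^3 + s^2*(-6*n - 7) + s*(18*n + 7) - 2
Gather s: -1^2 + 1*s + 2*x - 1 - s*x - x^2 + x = s*(1 - x) - x^2 + 3*x - 2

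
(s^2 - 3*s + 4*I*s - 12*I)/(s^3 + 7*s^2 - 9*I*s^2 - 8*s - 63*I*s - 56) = (s^2 + s*(-3 + 4*I) - 12*I)/(s^3 + s^2*(7 - 9*I) - s*(8 + 63*I) - 56)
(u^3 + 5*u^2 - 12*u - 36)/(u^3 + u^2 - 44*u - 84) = (u - 3)/(u - 7)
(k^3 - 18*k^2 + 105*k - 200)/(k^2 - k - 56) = (k^2 - 10*k + 25)/(k + 7)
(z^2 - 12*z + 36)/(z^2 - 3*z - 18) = (z - 6)/(z + 3)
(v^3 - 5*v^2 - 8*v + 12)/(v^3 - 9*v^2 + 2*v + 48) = (v^2 - 7*v + 6)/(v^2 - 11*v + 24)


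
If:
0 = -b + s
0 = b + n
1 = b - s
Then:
No Solution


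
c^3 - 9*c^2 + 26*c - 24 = (c - 4)*(c - 3)*(c - 2)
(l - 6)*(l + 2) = l^2 - 4*l - 12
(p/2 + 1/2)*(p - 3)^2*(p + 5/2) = p^4/2 - 5*p^3/4 - 19*p^2/4 + 33*p/4 + 45/4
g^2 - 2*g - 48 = (g - 8)*(g + 6)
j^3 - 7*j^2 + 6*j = j*(j - 6)*(j - 1)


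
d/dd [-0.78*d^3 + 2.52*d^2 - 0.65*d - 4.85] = -2.34*d^2 + 5.04*d - 0.65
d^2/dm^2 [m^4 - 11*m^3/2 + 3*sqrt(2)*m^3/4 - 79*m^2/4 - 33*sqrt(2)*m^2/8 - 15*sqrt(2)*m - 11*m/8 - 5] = 12*m^2 - 33*m + 9*sqrt(2)*m/2 - 79/2 - 33*sqrt(2)/4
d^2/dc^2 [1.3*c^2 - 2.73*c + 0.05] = 2.60000000000000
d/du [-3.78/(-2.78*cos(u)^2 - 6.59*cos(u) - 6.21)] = (21.0168*cos(u) + 24.9102)*sin(u)/(2.78*cos(u)^2 + 6.59*cos(u) + 6.21)^2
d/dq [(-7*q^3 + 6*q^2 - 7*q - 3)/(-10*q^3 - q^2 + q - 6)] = (67*q^4 - 154*q^3 + 35*q^2 - 78*q + 45)/(100*q^6 + 20*q^5 - 19*q^4 + 118*q^3 + 13*q^2 - 12*q + 36)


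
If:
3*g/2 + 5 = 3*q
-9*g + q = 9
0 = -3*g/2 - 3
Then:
No Solution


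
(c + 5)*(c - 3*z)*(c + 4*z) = c^3 + c^2*z + 5*c^2 - 12*c*z^2 + 5*c*z - 60*z^2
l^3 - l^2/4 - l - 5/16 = (l - 5/4)*(l + 1/2)^2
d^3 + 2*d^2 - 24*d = d*(d - 4)*(d + 6)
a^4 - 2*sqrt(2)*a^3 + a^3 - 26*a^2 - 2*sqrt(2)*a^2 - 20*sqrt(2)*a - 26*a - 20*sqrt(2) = (a + 1)*(a - 5*sqrt(2))*(a + sqrt(2))*(a + 2*sqrt(2))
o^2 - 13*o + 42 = (o - 7)*(o - 6)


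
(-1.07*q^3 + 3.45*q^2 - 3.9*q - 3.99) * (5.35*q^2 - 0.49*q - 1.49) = -5.7245*q^5 + 18.9818*q^4 - 20.9612*q^3 - 24.576*q^2 + 7.7661*q + 5.9451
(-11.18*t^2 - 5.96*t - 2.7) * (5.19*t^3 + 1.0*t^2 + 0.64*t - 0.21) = -58.0242*t^5 - 42.1124*t^4 - 27.1282*t^3 - 4.1666*t^2 - 0.4764*t + 0.567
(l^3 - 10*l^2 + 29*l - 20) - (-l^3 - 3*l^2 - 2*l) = 2*l^3 - 7*l^2 + 31*l - 20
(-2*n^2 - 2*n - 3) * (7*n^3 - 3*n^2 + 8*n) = -14*n^5 - 8*n^4 - 31*n^3 - 7*n^2 - 24*n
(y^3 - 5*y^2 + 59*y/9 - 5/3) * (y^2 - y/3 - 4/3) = y^5 - 16*y^4/3 + 62*y^3/9 + 76*y^2/27 - 221*y/27 + 20/9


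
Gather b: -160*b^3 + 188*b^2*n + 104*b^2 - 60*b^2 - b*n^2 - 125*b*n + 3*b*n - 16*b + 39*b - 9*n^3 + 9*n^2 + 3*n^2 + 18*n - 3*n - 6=-160*b^3 + b^2*(188*n + 44) + b*(-n^2 - 122*n + 23) - 9*n^3 + 12*n^2 + 15*n - 6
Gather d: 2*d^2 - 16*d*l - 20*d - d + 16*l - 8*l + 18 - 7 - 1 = 2*d^2 + d*(-16*l - 21) + 8*l + 10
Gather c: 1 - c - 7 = -c - 6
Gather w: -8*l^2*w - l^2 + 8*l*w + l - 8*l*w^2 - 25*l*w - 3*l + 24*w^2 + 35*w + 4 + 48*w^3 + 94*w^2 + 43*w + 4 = -l^2 - 2*l + 48*w^3 + w^2*(118 - 8*l) + w*(-8*l^2 - 17*l + 78) + 8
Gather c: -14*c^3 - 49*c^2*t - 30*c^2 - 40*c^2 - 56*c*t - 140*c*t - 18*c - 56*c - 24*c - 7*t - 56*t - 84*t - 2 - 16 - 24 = -14*c^3 + c^2*(-49*t - 70) + c*(-196*t - 98) - 147*t - 42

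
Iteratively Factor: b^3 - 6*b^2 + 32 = (b - 4)*(b^2 - 2*b - 8) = (b - 4)^2*(b + 2)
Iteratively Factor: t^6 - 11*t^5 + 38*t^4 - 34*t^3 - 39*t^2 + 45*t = (t)*(t^5 - 11*t^4 + 38*t^3 - 34*t^2 - 39*t + 45) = t*(t - 3)*(t^4 - 8*t^3 + 14*t^2 + 8*t - 15) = t*(t - 3)*(t + 1)*(t^3 - 9*t^2 + 23*t - 15) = t*(t - 5)*(t - 3)*(t + 1)*(t^2 - 4*t + 3) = t*(t - 5)*(t - 3)*(t - 1)*(t + 1)*(t - 3)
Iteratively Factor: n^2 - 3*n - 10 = (n - 5)*(n + 2)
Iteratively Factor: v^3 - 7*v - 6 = (v + 2)*(v^2 - 2*v - 3) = (v + 1)*(v + 2)*(v - 3)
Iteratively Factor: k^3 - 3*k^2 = (k - 3)*(k^2) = k*(k - 3)*(k)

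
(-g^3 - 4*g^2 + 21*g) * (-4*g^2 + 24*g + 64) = 4*g^5 - 8*g^4 - 244*g^3 + 248*g^2 + 1344*g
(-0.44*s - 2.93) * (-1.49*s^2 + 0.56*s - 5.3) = 0.6556*s^3 + 4.1193*s^2 + 0.6912*s + 15.529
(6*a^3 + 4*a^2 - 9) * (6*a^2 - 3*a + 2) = 36*a^5 + 6*a^4 - 46*a^2 + 27*a - 18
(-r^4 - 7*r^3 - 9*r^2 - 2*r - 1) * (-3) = 3*r^4 + 21*r^3 + 27*r^2 + 6*r + 3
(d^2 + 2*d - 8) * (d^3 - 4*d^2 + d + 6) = d^5 - 2*d^4 - 15*d^3 + 40*d^2 + 4*d - 48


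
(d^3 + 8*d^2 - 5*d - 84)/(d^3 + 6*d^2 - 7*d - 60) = (d + 7)/(d + 5)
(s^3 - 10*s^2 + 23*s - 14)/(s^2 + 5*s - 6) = (s^2 - 9*s + 14)/(s + 6)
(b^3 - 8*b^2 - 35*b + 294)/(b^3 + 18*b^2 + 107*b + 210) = (b^2 - 14*b + 49)/(b^2 + 12*b + 35)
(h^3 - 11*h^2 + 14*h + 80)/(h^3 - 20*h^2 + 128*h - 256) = (h^2 - 3*h - 10)/(h^2 - 12*h + 32)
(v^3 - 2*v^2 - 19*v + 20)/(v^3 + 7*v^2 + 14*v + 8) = (v^2 - 6*v + 5)/(v^2 + 3*v + 2)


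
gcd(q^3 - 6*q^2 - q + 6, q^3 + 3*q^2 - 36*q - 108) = q - 6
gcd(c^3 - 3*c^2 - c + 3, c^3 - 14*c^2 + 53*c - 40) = c - 1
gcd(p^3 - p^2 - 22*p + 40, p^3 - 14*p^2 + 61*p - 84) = p - 4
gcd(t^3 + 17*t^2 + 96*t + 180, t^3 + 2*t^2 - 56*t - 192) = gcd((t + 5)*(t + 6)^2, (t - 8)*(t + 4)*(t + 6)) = t + 6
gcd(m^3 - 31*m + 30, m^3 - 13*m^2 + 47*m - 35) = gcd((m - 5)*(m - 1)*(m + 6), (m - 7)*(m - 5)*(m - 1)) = m^2 - 6*m + 5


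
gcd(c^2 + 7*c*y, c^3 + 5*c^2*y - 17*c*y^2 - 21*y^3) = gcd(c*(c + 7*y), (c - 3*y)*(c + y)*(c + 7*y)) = c + 7*y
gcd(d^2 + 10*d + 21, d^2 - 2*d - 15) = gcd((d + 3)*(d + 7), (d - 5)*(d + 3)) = d + 3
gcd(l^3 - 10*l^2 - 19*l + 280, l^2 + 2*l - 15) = l + 5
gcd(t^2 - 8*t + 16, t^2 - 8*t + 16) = t^2 - 8*t + 16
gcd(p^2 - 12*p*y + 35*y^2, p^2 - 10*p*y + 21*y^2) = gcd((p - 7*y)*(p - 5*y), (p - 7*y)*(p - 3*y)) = -p + 7*y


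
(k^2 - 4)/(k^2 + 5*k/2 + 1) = 2*(k - 2)/(2*k + 1)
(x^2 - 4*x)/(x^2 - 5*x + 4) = x/(x - 1)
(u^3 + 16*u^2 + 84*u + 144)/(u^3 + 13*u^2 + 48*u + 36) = (u + 4)/(u + 1)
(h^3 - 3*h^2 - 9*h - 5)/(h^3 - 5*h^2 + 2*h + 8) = (h^2 - 4*h - 5)/(h^2 - 6*h + 8)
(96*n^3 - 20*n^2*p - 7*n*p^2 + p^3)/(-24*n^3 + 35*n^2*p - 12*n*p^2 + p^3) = (4*n + p)/(-n + p)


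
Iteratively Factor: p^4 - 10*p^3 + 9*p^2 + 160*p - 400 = (p + 4)*(p^3 - 14*p^2 + 65*p - 100) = (p - 5)*(p + 4)*(p^2 - 9*p + 20) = (p - 5)*(p - 4)*(p + 4)*(p - 5)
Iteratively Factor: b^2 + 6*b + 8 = (b + 4)*(b + 2)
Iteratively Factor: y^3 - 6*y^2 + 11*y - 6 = (y - 2)*(y^2 - 4*y + 3) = (y - 3)*(y - 2)*(y - 1)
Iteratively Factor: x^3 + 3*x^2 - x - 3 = (x + 3)*(x^2 - 1) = (x + 1)*(x + 3)*(x - 1)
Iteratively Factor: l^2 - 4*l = (l - 4)*(l)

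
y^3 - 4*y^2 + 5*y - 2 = (y - 2)*(y - 1)^2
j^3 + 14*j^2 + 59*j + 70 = (j + 2)*(j + 5)*(j + 7)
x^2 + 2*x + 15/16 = (x + 3/4)*(x + 5/4)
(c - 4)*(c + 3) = c^2 - c - 12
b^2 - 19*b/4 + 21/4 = (b - 3)*(b - 7/4)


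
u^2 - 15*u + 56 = (u - 8)*(u - 7)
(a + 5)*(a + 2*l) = a^2 + 2*a*l + 5*a + 10*l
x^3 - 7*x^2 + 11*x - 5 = (x - 5)*(x - 1)^2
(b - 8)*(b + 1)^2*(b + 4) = b^4 - 2*b^3 - 39*b^2 - 68*b - 32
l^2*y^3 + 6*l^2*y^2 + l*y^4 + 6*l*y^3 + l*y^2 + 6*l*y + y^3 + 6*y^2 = y*(l + y)*(y + 6)*(l*y + 1)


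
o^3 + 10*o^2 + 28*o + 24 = (o + 2)^2*(o + 6)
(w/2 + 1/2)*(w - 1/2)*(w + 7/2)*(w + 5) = w^4/2 + 9*w^3/2 + 85*w^2/8 + 9*w/4 - 35/8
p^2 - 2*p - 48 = (p - 8)*(p + 6)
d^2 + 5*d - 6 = (d - 1)*(d + 6)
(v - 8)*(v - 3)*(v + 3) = v^3 - 8*v^2 - 9*v + 72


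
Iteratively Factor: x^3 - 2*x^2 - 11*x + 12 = (x + 3)*(x^2 - 5*x + 4) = (x - 4)*(x + 3)*(x - 1)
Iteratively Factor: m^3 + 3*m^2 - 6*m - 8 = (m - 2)*(m^2 + 5*m + 4) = (m - 2)*(m + 1)*(m + 4)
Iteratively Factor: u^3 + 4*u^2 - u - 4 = (u + 1)*(u^2 + 3*u - 4) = (u + 1)*(u + 4)*(u - 1)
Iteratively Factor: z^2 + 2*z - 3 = (z - 1)*(z + 3)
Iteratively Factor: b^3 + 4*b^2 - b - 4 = (b + 1)*(b^2 + 3*b - 4) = (b + 1)*(b + 4)*(b - 1)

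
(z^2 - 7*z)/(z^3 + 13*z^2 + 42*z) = (z - 7)/(z^2 + 13*z + 42)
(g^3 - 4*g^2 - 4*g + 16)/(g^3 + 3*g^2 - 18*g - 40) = (g - 2)/(g + 5)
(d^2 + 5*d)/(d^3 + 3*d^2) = (d + 5)/(d*(d + 3))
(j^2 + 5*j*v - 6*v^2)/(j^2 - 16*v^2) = (j^2 + 5*j*v - 6*v^2)/(j^2 - 16*v^2)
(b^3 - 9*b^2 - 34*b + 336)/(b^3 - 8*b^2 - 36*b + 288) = (b - 7)/(b - 6)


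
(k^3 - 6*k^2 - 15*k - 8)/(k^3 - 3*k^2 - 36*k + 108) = (k^3 - 6*k^2 - 15*k - 8)/(k^3 - 3*k^2 - 36*k + 108)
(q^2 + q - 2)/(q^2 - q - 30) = (-q^2 - q + 2)/(-q^2 + q + 30)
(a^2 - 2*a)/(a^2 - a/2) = 2*(a - 2)/(2*a - 1)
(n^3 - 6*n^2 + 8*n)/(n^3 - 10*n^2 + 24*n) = (n - 2)/(n - 6)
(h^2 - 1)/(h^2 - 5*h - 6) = (h - 1)/(h - 6)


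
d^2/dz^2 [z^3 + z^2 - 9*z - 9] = 6*z + 2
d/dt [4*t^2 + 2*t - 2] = 8*t + 2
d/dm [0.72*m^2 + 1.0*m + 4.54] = 1.44*m + 1.0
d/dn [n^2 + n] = 2*n + 1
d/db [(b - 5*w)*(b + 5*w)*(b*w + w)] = w*(3*b^2 + 2*b - 25*w^2)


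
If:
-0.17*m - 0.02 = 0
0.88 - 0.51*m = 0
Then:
No Solution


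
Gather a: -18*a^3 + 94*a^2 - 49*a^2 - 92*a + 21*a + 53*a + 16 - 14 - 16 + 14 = -18*a^3 + 45*a^2 - 18*a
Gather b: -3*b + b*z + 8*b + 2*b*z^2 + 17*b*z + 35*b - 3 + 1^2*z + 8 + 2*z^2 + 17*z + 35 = b*(2*z^2 + 18*z + 40) + 2*z^2 + 18*z + 40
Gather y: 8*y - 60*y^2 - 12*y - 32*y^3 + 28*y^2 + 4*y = -32*y^3 - 32*y^2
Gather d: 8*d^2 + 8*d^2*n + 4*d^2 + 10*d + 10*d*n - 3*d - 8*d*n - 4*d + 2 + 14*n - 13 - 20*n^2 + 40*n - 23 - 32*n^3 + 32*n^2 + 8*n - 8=d^2*(8*n + 12) + d*(2*n + 3) - 32*n^3 + 12*n^2 + 62*n - 42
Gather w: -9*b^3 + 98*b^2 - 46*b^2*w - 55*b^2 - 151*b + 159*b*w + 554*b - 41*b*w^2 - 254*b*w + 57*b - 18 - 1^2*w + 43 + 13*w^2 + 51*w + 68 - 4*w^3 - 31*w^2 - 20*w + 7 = -9*b^3 + 43*b^2 + 460*b - 4*w^3 + w^2*(-41*b - 18) + w*(-46*b^2 - 95*b + 30) + 100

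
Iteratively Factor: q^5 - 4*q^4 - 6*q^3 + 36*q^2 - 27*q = (q - 1)*(q^4 - 3*q^3 - 9*q^2 + 27*q) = q*(q - 1)*(q^3 - 3*q^2 - 9*q + 27) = q*(q - 3)*(q - 1)*(q^2 - 9) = q*(q - 3)^2*(q - 1)*(q + 3)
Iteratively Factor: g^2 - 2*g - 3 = (g + 1)*(g - 3)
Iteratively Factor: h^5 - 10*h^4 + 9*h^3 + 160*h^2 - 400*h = (h + 4)*(h^4 - 14*h^3 + 65*h^2 - 100*h) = h*(h + 4)*(h^3 - 14*h^2 + 65*h - 100) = h*(h - 4)*(h + 4)*(h^2 - 10*h + 25) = h*(h - 5)*(h - 4)*(h + 4)*(h - 5)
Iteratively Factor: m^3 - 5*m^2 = (m - 5)*(m^2) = m*(m - 5)*(m)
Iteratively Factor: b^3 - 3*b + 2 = (b + 2)*(b^2 - 2*b + 1) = (b - 1)*(b + 2)*(b - 1)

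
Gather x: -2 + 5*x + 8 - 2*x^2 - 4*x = -2*x^2 + x + 6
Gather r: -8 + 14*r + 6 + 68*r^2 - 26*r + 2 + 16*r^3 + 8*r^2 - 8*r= 16*r^3 + 76*r^2 - 20*r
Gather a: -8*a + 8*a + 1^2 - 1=0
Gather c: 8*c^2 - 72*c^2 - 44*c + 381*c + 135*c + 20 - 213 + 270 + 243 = -64*c^2 + 472*c + 320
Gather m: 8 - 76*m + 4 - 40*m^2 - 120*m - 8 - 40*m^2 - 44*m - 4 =-80*m^2 - 240*m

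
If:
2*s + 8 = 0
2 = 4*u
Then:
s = -4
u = 1/2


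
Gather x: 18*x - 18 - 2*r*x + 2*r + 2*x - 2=2*r + x*(20 - 2*r) - 20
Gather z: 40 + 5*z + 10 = 5*z + 50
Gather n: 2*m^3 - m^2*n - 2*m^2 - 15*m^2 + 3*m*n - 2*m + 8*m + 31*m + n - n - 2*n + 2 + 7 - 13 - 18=2*m^3 - 17*m^2 + 37*m + n*(-m^2 + 3*m - 2) - 22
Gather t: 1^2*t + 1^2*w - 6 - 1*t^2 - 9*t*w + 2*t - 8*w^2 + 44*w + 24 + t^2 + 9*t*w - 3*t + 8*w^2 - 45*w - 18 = 0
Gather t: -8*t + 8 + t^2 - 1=t^2 - 8*t + 7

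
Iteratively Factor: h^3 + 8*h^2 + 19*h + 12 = (h + 4)*(h^2 + 4*h + 3) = (h + 1)*(h + 4)*(h + 3)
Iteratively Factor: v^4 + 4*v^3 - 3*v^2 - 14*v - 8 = (v - 2)*(v^3 + 6*v^2 + 9*v + 4) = (v - 2)*(v + 1)*(v^2 + 5*v + 4) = (v - 2)*(v + 1)^2*(v + 4)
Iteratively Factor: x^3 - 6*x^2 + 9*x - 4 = (x - 1)*(x^2 - 5*x + 4) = (x - 4)*(x - 1)*(x - 1)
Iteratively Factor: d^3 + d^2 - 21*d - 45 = (d + 3)*(d^2 - 2*d - 15) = (d - 5)*(d + 3)*(d + 3)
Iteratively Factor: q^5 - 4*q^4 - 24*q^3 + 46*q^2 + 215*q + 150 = (q + 1)*(q^4 - 5*q^3 - 19*q^2 + 65*q + 150) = (q - 5)*(q + 1)*(q^3 - 19*q - 30) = (q - 5)*(q + 1)*(q + 3)*(q^2 - 3*q - 10) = (q - 5)*(q + 1)*(q + 2)*(q + 3)*(q - 5)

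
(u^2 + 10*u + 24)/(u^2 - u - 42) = (u + 4)/(u - 7)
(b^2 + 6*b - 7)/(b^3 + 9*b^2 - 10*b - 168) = (b - 1)/(b^2 + 2*b - 24)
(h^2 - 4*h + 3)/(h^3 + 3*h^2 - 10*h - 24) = (h - 1)/(h^2 + 6*h + 8)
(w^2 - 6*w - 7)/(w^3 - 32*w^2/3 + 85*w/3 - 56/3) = 3*(w + 1)/(3*w^2 - 11*w + 8)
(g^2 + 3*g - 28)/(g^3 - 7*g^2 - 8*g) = (-g^2 - 3*g + 28)/(g*(-g^2 + 7*g + 8))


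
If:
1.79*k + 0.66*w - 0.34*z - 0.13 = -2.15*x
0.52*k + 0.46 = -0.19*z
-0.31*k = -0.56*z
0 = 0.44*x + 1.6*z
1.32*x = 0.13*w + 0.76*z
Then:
No Solution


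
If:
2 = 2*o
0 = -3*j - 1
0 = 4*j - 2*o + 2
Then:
No Solution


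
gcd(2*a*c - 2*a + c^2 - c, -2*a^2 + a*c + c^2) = 2*a + c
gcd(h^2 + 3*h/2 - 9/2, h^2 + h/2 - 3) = h - 3/2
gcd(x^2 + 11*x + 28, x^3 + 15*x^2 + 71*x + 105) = x + 7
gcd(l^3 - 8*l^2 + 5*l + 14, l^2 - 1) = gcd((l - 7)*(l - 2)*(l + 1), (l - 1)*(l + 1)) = l + 1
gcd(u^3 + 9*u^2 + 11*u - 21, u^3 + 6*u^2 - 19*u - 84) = u^2 + 10*u + 21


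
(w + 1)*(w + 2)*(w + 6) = w^3 + 9*w^2 + 20*w + 12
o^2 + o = o*(o + 1)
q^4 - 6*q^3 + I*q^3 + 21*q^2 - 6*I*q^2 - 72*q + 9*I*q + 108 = (q - 3)^2*(q - 3*I)*(q + 4*I)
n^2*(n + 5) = n^3 + 5*n^2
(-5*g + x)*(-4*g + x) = 20*g^2 - 9*g*x + x^2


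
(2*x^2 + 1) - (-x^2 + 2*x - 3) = 3*x^2 - 2*x + 4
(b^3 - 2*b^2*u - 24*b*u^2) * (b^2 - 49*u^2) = b^5 - 2*b^4*u - 73*b^3*u^2 + 98*b^2*u^3 + 1176*b*u^4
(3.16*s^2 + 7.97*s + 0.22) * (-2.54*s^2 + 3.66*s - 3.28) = -8.0264*s^4 - 8.6782*s^3 + 18.2466*s^2 - 25.3364*s - 0.7216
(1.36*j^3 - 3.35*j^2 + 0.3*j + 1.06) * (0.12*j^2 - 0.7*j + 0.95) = 0.1632*j^5 - 1.354*j^4 + 3.673*j^3 - 3.2653*j^2 - 0.457*j + 1.007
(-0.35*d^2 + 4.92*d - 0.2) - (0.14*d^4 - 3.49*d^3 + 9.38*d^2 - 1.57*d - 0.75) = -0.14*d^4 + 3.49*d^3 - 9.73*d^2 + 6.49*d + 0.55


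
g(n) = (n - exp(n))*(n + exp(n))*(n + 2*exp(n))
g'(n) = (1 - exp(n))*(n + exp(n))*(n + 2*exp(n)) + (n - exp(n))*(n + exp(n))*(2*exp(n) + 1) + (n - exp(n))*(n + 2*exp(n))*(exp(n) + 1) = 2*n^2*exp(n) + 3*n^2 - 2*n*exp(2*n) + 4*n*exp(n) - 6*exp(3*n) - exp(2*n)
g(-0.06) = -1.61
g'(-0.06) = -6.00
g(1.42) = -146.38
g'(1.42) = -444.35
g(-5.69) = -184.00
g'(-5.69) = 97.27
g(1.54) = -210.72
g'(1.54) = -639.76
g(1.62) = -268.64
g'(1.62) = -815.27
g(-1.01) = -0.25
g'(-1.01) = 2.18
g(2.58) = -4853.42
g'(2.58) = -14531.83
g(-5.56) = -171.64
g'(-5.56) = 92.89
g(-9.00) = -728.98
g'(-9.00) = 243.02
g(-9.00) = -728.98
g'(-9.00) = 243.02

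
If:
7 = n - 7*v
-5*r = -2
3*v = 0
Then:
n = 7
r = 2/5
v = 0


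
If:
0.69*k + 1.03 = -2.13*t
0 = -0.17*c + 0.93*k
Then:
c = -16.8874680306905*t - 8.16624040920716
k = -3.08695652173913*t - 1.49275362318841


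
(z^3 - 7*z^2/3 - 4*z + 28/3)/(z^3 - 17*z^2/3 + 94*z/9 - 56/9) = 3*(z + 2)/(3*z - 4)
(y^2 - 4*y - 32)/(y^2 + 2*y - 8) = (y - 8)/(y - 2)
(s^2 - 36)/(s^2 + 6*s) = (s - 6)/s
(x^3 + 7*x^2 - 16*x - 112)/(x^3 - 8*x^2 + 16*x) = (x^2 + 11*x + 28)/(x*(x - 4))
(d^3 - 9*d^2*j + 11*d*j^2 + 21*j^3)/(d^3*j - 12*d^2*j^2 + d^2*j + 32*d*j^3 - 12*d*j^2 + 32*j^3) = (d^3 - 9*d^2*j + 11*d*j^2 + 21*j^3)/(j*(d^3 - 12*d^2*j + d^2 + 32*d*j^2 - 12*d*j + 32*j^2))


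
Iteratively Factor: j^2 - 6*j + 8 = (j - 2)*(j - 4)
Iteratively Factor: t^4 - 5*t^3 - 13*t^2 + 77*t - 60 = (t - 5)*(t^3 - 13*t + 12) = (t - 5)*(t + 4)*(t^2 - 4*t + 3) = (t - 5)*(t - 3)*(t + 4)*(t - 1)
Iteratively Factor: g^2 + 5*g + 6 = (g + 2)*(g + 3)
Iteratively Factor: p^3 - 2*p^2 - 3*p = (p)*(p^2 - 2*p - 3) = p*(p - 3)*(p + 1)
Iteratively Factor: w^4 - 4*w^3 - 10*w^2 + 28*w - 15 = (w + 3)*(w^3 - 7*w^2 + 11*w - 5) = (w - 1)*(w + 3)*(w^2 - 6*w + 5) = (w - 1)^2*(w + 3)*(w - 5)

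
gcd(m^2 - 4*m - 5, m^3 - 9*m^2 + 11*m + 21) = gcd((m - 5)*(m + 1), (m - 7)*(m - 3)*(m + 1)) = m + 1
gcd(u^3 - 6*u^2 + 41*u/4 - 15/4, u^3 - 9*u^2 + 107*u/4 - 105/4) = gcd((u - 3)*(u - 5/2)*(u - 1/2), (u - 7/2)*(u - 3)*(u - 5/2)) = u^2 - 11*u/2 + 15/2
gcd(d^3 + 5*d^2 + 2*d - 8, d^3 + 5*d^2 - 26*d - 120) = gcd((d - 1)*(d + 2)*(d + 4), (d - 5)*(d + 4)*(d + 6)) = d + 4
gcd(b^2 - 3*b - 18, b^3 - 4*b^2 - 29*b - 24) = b + 3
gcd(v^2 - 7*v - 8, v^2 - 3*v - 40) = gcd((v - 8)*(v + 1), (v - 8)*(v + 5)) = v - 8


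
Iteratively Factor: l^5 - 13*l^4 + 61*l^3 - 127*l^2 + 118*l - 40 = (l - 5)*(l^4 - 8*l^3 + 21*l^2 - 22*l + 8) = (l - 5)*(l - 1)*(l^3 - 7*l^2 + 14*l - 8) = (l - 5)*(l - 4)*(l - 1)*(l^2 - 3*l + 2) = (l - 5)*(l - 4)*(l - 1)^2*(l - 2)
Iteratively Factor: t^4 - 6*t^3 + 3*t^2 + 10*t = (t - 5)*(t^3 - t^2 - 2*t) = (t - 5)*(t + 1)*(t^2 - 2*t) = t*(t - 5)*(t + 1)*(t - 2)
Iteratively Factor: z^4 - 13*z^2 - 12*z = (z + 3)*(z^3 - 3*z^2 - 4*z) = (z - 4)*(z + 3)*(z^2 + z) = z*(z - 4)*(z + 3)*(z + 1)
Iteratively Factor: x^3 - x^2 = (x)*(x^2 - x) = x*(x - 1)*(x)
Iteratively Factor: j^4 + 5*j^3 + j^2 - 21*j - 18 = (j + 3)*(j^3 + 2*j^2 - 5*j - 6) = (j + 3)^2*(j^2 - j - 2) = (j + 1)*(j + 3)^2*(j - 2)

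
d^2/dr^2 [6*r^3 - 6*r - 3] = 36*r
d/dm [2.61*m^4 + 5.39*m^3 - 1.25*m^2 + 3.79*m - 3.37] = 10.44*m^3 + 16.17*m^2 - 2.5*m + 3.79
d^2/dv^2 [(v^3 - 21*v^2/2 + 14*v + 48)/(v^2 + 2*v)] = 6*(13*v^3 + 48*v^2 + 96*v + 64)/(v^3*(v^3 + 6*v^2 + 12*v + 8))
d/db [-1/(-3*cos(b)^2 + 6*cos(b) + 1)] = 6*(cos(b) - 1)*sin(b)/(-3*cos(b)^2 + 6*cos(b) + 1)^2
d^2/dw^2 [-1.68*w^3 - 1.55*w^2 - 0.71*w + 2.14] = -10.08*w - 3.1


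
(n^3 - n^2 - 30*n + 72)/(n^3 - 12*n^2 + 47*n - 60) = (n + 6)/(n - 5)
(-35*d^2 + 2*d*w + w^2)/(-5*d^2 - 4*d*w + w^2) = (7*d + w)/(d + w)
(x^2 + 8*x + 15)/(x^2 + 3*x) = (x + 5)/x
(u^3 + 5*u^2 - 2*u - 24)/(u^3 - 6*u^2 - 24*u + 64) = (u + 3)/(u - 8)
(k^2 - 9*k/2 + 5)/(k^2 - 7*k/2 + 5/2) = (k - 2)/(k - 1)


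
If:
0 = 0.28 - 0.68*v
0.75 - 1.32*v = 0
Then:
No Solution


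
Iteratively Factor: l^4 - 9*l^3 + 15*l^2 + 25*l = (l + 1)*(l^3 - 10*l^2 + 25*l) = (l - 5)*(l + 1)*(l^2 - 5*l) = (l - 5)^2*(l + 1)*(l)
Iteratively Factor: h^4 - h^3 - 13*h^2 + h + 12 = (h - 4)*(h^3 + 3*h^2 - h - 3) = (h - 4)*(h - 1)*(h^2 + 4*h + 3) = (h - 4)*(h - 1)*(h + 3)*(h + 1)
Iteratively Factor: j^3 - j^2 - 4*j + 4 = (j - 1)*(j^2 - 4) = (j - 1)*(j + 2)*(j - 2)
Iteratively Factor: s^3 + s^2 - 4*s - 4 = (s + 1)*(s^2 - 4) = (s + 1)*(s + 2)*(s - 2)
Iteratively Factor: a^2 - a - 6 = (a - 3)*(a + 2)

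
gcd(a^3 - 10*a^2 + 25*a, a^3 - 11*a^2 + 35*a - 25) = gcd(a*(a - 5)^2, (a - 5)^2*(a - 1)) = a^2 - 10*a + 25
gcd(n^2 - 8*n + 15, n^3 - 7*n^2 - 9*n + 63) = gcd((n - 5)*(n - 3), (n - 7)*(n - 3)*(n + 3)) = n - 3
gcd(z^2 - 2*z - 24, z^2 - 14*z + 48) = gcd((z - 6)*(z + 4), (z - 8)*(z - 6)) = z - 6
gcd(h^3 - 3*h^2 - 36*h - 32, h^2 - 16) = h + 4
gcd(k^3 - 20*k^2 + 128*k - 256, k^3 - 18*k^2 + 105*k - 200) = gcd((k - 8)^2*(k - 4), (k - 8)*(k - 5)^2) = k - 8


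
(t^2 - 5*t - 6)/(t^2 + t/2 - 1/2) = 2*(t - 6)/(2*t - 1)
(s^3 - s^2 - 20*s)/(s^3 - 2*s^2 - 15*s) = (s + 4)/(s + 3)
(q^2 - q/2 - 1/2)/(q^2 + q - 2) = (q + 1/2)/(q + 2)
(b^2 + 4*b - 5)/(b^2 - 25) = (b - 1)/(b - 5)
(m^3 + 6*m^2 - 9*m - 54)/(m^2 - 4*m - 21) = (m^2 + 3*m - 18)/(m - 7)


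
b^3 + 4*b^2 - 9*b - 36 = (b - 3)*(b + 3)*(b + 4)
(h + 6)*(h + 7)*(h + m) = h^3 + h^2*m + 13*h^2 + 13*h*m + 42*h + 42*m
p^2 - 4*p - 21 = (p - 7)*(p + 3)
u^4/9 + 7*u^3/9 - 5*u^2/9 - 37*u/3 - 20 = (u/3 + 1)^2*(u - 4)*(u + 5)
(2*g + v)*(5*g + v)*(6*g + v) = 60*g^3 + 52*g^2*v + 13*g*v^2 + v^3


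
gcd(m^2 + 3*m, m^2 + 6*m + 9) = m + 3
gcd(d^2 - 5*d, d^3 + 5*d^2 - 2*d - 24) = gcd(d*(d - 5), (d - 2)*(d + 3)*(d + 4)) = 1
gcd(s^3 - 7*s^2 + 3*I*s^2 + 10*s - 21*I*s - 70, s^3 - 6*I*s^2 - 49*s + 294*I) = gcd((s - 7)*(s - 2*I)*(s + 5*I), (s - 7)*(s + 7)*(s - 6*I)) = s - 7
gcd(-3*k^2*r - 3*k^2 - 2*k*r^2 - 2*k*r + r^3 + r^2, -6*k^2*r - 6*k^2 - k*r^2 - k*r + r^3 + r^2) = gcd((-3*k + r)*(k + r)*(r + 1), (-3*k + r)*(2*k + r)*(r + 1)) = -3*k*r - 3*k + r^2 + r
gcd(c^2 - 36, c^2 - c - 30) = c - 6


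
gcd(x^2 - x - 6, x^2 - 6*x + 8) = 1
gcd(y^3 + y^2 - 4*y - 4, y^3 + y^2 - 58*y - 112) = y + 2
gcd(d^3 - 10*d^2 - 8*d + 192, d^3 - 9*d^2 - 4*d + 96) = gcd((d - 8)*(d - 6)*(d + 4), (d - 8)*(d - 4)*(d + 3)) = d - 8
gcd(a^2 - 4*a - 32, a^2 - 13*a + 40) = a - 8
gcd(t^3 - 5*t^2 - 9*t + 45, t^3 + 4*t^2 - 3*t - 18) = t + 3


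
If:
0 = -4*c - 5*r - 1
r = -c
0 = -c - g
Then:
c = 1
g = -1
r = -1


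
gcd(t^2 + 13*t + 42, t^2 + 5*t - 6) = t + 6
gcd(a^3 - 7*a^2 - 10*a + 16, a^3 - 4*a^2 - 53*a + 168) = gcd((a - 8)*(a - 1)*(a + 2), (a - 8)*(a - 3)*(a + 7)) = a - 8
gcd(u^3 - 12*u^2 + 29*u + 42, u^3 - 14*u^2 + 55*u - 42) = u^2 - 13*u + 42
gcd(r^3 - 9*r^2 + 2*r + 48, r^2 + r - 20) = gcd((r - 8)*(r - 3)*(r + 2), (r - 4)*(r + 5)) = 1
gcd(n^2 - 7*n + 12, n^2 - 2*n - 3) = n - 3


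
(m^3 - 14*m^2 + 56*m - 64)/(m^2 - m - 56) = (m^2 - 6*m + 8)/(m + 7)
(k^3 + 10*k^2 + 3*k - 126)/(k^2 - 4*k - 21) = (-k^3 - 10*k^2 - 3*k + 126)/(-k^2 + 4*k + 21)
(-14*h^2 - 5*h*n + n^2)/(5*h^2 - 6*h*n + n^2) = (-14*h^2 - 5*h*n + n^2)/(5*h^2 - 6*h*n + n^2)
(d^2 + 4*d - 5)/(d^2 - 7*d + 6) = (d + 5)/(d - 6)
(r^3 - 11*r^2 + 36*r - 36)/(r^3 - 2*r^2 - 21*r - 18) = (r^2 - 5*r + 6)/(r^2 + 4*r + 3)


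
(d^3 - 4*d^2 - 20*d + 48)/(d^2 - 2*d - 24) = d - 2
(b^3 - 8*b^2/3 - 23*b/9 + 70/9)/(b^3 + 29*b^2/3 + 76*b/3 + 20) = (3*b^2 - 13*b + 14)/(3*(b^2 + 8*b + 12))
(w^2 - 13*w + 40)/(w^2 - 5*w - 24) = (w - 5)/(w + 3)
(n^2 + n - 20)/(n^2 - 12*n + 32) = (n + 5)/(n - 8)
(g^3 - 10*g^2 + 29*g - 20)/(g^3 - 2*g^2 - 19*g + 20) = (g - 4)/(g + 4)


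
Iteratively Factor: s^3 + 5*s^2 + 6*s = (s + 2)*(s^2 + 3*s) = s*(s + 2)*(s + 3)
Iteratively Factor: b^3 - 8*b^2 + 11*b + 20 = (b - 4)*(b^2 - 4*b - 5) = (b - 4)*(b + 1)*(b - 5)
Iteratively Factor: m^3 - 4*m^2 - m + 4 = (m + 1)*(m^2 - 5*m + 4) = (m - 1)*(m + 1)*(m - 4)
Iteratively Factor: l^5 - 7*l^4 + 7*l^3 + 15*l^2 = (l)*(l^4 - 7*l^3 + 7*l^2 + 15*l) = l^2*(l^3 - 7*l^2 + 7*l + 15) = l^2*(l + 1)*(l^2 - 8*l + 15) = l^2*(l - 3)*(l + 1)*(l - 5)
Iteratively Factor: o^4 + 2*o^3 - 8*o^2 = (o)*(o^3 + 2*o^2 - 8*o) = o*(o - 2)*(o^2 + 4*o) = o^2*(o - 2)*(o + 4)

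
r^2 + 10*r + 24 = (r + 4)*(r + 6)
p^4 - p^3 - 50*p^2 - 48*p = p*(p - 8)*(p + 1)*(p + 6)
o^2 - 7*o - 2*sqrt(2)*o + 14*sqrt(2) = (o - 7)*(o - 2*sqrt(2))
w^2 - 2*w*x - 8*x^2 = (w - 4*x)*(w + 2*x)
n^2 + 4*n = n*(n + 4)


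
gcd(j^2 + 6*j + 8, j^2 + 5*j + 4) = j + 4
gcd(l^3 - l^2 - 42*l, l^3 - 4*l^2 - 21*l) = l^2 - 7*l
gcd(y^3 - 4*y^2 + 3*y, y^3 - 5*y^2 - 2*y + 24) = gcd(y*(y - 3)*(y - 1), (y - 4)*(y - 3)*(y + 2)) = y - 3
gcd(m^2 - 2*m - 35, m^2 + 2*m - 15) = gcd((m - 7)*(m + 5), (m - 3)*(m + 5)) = m + 5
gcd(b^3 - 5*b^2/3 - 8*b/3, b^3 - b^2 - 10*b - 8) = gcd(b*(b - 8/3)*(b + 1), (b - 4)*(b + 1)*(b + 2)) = b + 1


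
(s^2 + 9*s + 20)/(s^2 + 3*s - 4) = (s + 5)/(s - 1)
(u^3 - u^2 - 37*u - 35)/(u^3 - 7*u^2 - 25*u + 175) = (u + 1)/(u - 5)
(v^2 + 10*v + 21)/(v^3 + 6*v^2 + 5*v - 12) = (v + 7)/(v^2 + 3*v - 4)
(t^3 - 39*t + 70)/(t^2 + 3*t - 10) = (t^2 + 2*t - 35)/(t + 5)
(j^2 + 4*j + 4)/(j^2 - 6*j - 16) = (j + 2)/(j - 8)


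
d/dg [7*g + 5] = 7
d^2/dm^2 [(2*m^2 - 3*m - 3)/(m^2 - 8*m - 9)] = 2*(13*m^3 + 45*m^2 - 9*m + 159)/(m^6 - 24*m^5 + 165*m^4 - 80*m^3 - 1485*m^2 - 1944*m - 729)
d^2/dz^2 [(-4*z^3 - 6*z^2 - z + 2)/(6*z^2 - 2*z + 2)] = (-19*z^3 + 120*z^2 - 21*z - 11)/(27*z^6 - 27*z^5 + 36*z^4 - 19*z^3 + 12*z^2 - 3*z + 1)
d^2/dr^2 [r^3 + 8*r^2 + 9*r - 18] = 6*r + 16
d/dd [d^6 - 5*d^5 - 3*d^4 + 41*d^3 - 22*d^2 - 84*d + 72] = 6*d^5 - 25*d^4 - 12*d^3 + 123*d^2 - 44*d - 84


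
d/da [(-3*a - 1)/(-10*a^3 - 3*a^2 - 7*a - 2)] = (30*a^3 + 9*a^2 + 21*a - (3*a + 1)*(30*a^2 + 6*a + 7) + 6)/(10*a^3 + 3*a^2 + 7*a + 2)^2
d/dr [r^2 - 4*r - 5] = 2*r - 4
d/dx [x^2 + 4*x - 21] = 2*x + 4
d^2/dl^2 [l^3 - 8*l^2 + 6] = 6*l - 16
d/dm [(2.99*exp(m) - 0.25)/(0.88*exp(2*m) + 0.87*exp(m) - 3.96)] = (-2.6312*exp(2*m) + 0.44*exp(m) - 11.6229)*exp(m)/(0.7744*exp(4*m) + 1.5312*exp(3*m) - 6.2127*exp(2*m) - 6.8904*exp(m) + 15.6816)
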